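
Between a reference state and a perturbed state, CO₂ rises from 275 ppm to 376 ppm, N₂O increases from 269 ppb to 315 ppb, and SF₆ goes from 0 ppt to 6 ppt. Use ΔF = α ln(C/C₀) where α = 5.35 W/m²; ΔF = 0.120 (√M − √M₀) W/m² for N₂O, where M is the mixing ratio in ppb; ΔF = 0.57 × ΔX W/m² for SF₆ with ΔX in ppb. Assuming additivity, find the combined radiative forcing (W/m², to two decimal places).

CO₂: 5.35 × ln(376/275) = 5.35 × ln(1.36727) = 5.35 × 0.31282 = 1.6736 W/m².
N₂O: 0.120 × (√315 − √269) = 0.120 × (17.7482 − 16.4012) = 0.120 × 1.3470 = 0.1616 W/m².
SF₆: Δ = 6 − 0 = 6 ppt = 0.006 ppb; ΔF = 0.57 × 0.006 = 0.0034 W/m².
Total ΔF = 1.6736 + 0.1616 + 0.0034 = 1.8386 W/m².

ΔF = 1.84 W/m²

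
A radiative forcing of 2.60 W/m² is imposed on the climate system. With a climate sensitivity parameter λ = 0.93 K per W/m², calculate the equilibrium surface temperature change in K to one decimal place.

ΔT = λ ΔF = 0.93 × 2.60 = 2.4180 K.

ΔT = 2.4 K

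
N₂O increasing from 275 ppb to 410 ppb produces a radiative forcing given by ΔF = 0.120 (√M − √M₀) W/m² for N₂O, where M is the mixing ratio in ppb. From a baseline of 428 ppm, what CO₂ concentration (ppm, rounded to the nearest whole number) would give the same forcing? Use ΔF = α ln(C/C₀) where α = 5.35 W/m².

C ≈ 465 ppm

N₂O forcing: 0.120 × (√410 − √275) = 0.120 × (20.2485 − 16.5831) = 0.120 × 3.6654 = 0.43985 W/m².
Set 5.35 ln(C/428) = 0.43985: ln(C/428) = 0.43985/5.35 = 0.08221, so C = 428 × e^0.08221 = 428 × 1.08568 = 464.67 ppm.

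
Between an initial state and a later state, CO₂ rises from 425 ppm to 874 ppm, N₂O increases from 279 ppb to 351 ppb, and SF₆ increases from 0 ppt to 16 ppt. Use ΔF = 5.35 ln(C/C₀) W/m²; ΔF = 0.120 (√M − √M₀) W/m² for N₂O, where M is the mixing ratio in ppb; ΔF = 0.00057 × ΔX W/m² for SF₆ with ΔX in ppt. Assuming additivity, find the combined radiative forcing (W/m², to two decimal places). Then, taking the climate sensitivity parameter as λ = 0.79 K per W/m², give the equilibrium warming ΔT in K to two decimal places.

ΔF = 4.11 W/m²; ΔT = 3.25 K

CO₂: 5.35 × ln(874/425) = 5.35 × ln(2.05647) = 5.35 × 0.72099 = 3.8573 W/m².
N₂O: 0.120 × (√351 − √279) = 0.120 × (18.7350 − 16.7033) = 0.120 × 2.0317 = 0.2438 W/m².
SF₆: ΔF = 0.00057 × (16 − 0) = 0.00057 × 16 = 0.0091 W/m².
Total ΔF = 3.8573 + 0.2438 + 0.0091 = 4.1102 W/m².
ΔT = λ ΔF = 0.79 × 4.11 = 3.2469 K.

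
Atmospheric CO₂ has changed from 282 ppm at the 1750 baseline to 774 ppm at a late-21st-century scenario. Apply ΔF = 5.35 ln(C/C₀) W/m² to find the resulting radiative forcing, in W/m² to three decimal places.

ΔF = 5.402 W/m²

CO₂: 5.35 × ln(774/282) = 5.35 × ln(2.74468) = 5.35 × 1.00966 = 5.4017 W/m².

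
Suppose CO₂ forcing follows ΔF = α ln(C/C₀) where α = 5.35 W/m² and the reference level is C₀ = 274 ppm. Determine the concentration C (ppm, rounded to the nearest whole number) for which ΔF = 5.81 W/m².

Set 5.35 ln(C/274) = 5.81, so ln(C/274) = 5.81/5.35 = 1.08598.
Then C/274 = e^1.08598 = 2.96234, giving C = 274 × 2.96234 = 811.68 ppm.

C ≈ 812 ppm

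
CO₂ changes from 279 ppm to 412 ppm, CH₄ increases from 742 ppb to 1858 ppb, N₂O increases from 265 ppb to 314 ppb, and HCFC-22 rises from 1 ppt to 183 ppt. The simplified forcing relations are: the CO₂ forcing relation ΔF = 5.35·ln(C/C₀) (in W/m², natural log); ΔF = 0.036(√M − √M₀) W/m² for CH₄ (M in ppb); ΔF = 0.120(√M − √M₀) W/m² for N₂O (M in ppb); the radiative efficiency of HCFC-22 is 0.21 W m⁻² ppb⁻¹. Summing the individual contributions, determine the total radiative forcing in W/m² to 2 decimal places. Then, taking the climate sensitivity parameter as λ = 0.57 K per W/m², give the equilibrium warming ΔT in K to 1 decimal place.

ΔF = 2.87 W/m²; ΔT = 1.6 K

CO₂: 5.35 × ln(412/279) = 5.35 × ln(1.47670) = 5.35 × 0.38981 = 2.0855 W/m².
CH₄: 0.036 × (√1858 − √742) = 0.036 × (43.1045 − 27.2397) = 0.036 × 15.8648 = 0.5711 W/m².
N₂O: 0.120 × (√314 − √265) = 0.120 × (17.7200 − 16.2788) = 0.120 × 1.4412 = 0.1729 W/m².
HCFC-22: Δ = 183 − 1 = 182 ppt = 0.182 ppb; ΔF = 0.21 × 0.182 = 0.0382 W/m².
Total ΔF = 2.0855 + 0.5711 + 0.1729 + 0.0382 = 2.8677 W/m².
ΔT = λ ΔF = 0.57 × 2.87 = 1.6359 K.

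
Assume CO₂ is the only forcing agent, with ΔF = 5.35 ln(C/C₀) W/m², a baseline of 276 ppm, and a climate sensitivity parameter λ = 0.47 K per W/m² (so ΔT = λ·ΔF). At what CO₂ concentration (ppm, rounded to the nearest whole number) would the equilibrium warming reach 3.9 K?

Required forcing: ΔF = ΔT/λ = 3.9/0.47 = 8.2979 W/m².
Then ln(C/276) = ΔF/5.35 = 8.2979/5.35 = 1.55101.
So C = 276 × e^1.55101 = 276 × 4.71623 = 1301.68 ppm.

C ≈ 1302 ppm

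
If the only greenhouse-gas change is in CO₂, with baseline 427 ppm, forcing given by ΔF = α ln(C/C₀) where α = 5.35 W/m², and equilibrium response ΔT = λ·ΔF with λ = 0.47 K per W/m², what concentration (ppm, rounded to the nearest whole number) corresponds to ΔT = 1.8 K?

C ≈ 874 ppm

Required forcing: ΔF = ΔT/λ = 1.8/0.47 = 3.8298 W/m².
Then ln(C/427) = ΔF/5.35 = 3.8298/5.35 = 0.71585.
So C = 427 × e^0.71585 = 427 × 2.04592 = 873.61 ppm.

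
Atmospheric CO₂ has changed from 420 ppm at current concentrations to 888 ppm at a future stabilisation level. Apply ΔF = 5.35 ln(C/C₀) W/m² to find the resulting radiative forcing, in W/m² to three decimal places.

CO₂: 5.35 × ln(888/420) = 5.35 × ln(2.11429) = 5.35 × 0.74872 = 4.0057 W/m².

ΔF = 4.006 W/m²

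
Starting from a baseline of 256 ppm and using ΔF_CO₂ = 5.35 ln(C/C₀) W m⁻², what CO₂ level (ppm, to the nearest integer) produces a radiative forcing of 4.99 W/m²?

Set 5.35 ln(C/256) = 4.99, so ln(C/256) = 4.99/5.35 = 0.93271.
Then C/256 = e^0.93271 = 2.54139, giving C = 256 × 2.54139 = 650.60 ppm.

C ≈ 651 ppm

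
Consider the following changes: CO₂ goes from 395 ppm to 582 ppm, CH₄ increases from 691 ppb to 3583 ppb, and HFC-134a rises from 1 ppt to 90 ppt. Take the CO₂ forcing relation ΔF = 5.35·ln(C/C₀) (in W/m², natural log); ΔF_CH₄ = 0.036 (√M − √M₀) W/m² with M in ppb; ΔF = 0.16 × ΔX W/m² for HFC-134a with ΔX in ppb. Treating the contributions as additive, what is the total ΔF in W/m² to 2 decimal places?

ΔF = 3.30 W/m²

CO₂: 5.35 × ln(582/395) = 5.35 × ln(1.47342) = 5.35 × 0.38759 = 2.0736 W/m².
CH₄: 0.036 × (√3583 − √691) = 0.036 × (59.8582 − 26.2869) = 0.036 × 33.5713 = 1.2086 W/m².
HFC-134a: Δ = 90 − 1 = 89 ppt = 0.089 ppb; ΔF = 0.16 × 0.089 = 0.0142 W/m².
Total ΔF = 2.0736 + 1.2086 + 0.0142 = 3.2964 W/m².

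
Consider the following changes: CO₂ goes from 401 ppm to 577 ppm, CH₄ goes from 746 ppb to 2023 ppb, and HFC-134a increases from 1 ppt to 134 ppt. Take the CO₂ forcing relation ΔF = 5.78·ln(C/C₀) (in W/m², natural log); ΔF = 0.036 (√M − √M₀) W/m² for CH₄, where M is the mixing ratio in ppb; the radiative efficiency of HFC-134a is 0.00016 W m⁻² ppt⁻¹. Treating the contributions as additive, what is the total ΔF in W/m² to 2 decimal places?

CO₂: 5.78 × ln(577/401) = 5.78 × ln(1.43890) = 5.78 × 0.36388 = 2.1032 W/m².
CH₄: 0.036 × (√2023 − √746) = 0.036 × (44.9778 − 27.3130) = 0.036 × 17.6648 = 0.6359 W/m².
HFC-134a: ΔF = 0.00016 × (134 − 1) = 0.00016 × 133 = 0.0213 W/m².
Total ΔF = 2.1032 + 0.6359 + 0.0213 = 2.7604 W/m².

ΔF = 2.76 W/m²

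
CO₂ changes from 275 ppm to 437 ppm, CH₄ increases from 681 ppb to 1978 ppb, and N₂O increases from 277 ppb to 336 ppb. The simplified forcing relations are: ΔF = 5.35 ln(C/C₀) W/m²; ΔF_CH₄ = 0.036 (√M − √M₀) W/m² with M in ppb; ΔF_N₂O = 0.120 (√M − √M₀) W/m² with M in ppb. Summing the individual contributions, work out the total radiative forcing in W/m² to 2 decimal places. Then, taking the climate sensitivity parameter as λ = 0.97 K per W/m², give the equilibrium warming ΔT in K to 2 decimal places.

ΔF = 3.34 W/m²; ΔT = 3.24 K

CO₂: 5.35 × ln(437/275) = 5.35 × ln(1.58909) = 5.35 × 0.46316 = 2.4779 W/m².
CH₄: 0.036 × (√1978 − √681) = 0.036 × (44.4747 − 26.0960) = 0.036 × 18.3787 = 0.6616 W/m².
N₂O: 0.120 × (√336 − √277) = 0.120 × (18.3303 − 16.6433) = 0.120 × 1.6870 = 0.2024 W/m².
Total ΔF = 2.4779 + 0.6616 + 0.2024 = 3.3419 W/m².
ΔT = λ ΔF = 0.97 × 3.34 = 3.2398 K.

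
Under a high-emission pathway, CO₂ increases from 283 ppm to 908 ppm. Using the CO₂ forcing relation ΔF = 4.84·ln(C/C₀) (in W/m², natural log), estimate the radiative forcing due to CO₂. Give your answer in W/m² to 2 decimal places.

ΔF = 5.64 W/m²

CO₂: 4.84 × ln(908/283) = 4.84 × ln(3.20848) = 4.84 × 1.16580 = 5.6425 W/m².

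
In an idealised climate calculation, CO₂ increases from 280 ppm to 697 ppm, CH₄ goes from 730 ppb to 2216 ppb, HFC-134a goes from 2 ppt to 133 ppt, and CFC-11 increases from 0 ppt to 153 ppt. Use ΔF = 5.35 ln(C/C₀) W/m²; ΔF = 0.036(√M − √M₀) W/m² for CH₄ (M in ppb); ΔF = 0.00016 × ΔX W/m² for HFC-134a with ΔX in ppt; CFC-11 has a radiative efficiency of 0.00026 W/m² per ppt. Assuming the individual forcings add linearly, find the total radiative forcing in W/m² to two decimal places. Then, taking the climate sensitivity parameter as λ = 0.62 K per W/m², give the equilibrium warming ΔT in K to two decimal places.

CO₂: 5.35 × ln(697/280) = 5.35 × ln(2.48929) = 5.35 × 0.91200 = 4.8792 W/m².
CH₄: 0.036 × (√2216 − √730) = 0.036 × (47.0744 − 27.0185) = 0.036 × 20.0559 = 0.7220 W/m².
HFC-134a: ΔF = 0.00016 × (133 − 2) = 0.00016 × 131 = 0.0210 W/m².
CFC-11: ΔF = 0.00026 × (153 − 0) = 0.00026 × 153 = 0.0398 W/m².
Total ΔF = 4.8792 + 0.7220 + 0.0210 + 0.0398 = 5.6620 W/m².
ΔT = λ ΔF = 0.62 × 5.66 = 3.5092 K.

ΔF = 5.66 W/m²; ΔT = 3.51 K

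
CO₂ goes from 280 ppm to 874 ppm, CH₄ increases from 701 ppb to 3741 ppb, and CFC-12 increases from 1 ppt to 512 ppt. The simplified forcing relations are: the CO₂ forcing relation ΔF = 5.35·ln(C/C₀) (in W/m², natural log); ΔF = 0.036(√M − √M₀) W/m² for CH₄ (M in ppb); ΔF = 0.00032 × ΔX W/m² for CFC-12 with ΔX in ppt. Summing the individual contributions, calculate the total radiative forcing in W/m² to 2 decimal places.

ΔF = 7.50 W/m²

CO₂: 5.35 × ln(874/280) = 5.35 × ln(3.12143) = 5.35 × 1.13829 = 6.0899 W/m².
CH₄: 0.036 × (√3741 − √701) = 0.036 × (61.1637 − 26.4764) = 0.036 × 34.6873 = 1.2487 W/m².
CFC-12: ΔF = 0.00032 × (512 − 1) = 0.00032 × 511 = 0.1635 W/m².
Total ΔF = 6.0899 + 1.2487 + 0.1635 = 7.5021 W/m².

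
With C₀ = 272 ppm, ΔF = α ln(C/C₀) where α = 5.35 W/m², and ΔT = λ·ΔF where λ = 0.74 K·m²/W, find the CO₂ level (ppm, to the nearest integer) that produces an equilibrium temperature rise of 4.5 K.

Required forcing: ΔF = ΔT/λ = 4.5/0.74 = 6.0811 W/m².
Then ln(C/272) = ΔF/5.35 = 6.0811/5.35 = 1.13665.
So C = 272 × e^1.13665 = 272 × 3.11631 = 847.64 ppm.

C ≈ 848 ppm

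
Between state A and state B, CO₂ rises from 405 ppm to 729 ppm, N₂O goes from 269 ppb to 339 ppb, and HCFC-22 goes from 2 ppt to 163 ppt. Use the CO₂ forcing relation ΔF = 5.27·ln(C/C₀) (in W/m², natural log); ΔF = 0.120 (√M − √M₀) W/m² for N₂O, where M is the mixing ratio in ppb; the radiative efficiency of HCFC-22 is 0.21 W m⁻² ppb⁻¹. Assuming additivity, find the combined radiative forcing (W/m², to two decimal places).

ΔF = 3.37 W/m²

CO₂: 5.27 × ln(729/405) = 5.27 × ln(1.80000) = 5.27 × 0.58779 = 3.0977 W/m².
N₂O: 0.120 × (√339 − √269) = 0.120 × (18.4120 − 16.4012) = 0.120 × 2.0108 = 0.2413 W/m².
HCFC-22: Δ = 163 − 2 = 161 ppt = 0.161 ppb; ΔF = 0.21 × 0.161 = 0.0338 W/m².
Total ΔF = 3.0977 + 0.2413 + 0.0338 = 3.3728 W/m².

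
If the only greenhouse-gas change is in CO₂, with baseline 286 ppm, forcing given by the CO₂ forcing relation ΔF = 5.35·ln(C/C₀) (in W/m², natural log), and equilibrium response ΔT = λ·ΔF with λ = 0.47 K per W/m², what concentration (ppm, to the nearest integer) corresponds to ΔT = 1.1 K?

Required forcing: ΔF = ΔT/λ = 1.1/0.47 = 2.3404 W/m².
Then ln(C/286) = ΔF/5.35 = 2.3404/5.35 = 0.43746.
So C = 286 × e^0.43746 = 286 × 1.54877 = 442.95 ppm.

C ≈ 443 ppm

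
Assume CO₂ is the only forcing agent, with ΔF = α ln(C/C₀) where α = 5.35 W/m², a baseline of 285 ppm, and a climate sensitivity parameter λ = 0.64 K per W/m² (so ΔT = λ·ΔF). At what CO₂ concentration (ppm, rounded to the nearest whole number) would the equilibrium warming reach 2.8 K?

C ≈ 646 ppm

Required forcing: ΔF = ΔT/λ = 2.8/0.64 = 4.3750 W/m².
Then ln(C/285) = ΔF/5.35 = 4.3750/5.35 = 0.81776.
So C = 285 × e^0.81776 = 285 × 2.26542 = 645.64 ppm.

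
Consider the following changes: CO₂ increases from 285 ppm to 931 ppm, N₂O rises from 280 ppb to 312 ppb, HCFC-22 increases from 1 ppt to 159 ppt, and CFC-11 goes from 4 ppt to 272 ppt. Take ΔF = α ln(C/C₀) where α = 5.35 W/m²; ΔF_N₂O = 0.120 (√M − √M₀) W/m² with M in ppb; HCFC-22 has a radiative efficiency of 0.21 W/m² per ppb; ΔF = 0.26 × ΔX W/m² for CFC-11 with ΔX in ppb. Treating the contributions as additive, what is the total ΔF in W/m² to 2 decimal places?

ΔF = 6.55 W/m²

CO₂: 5.35 × ln(931/285) = 5.35 × ln(3.26667) = 5.35 × 1.18377 = 6.3332 W/m².
N₂O: 0.120 × (√312 − √280) = 0.120 × (17.6635 − 16.7332) = 0.120 × 0.9303 = 0.1116 W/m².
HCFC-22: Δ = 159 − 1 = 158 ppt = 0.158 ppb; ΔF = 0.21 × 0.158 = 0.0332 W/m².
CFC-11: Δ = 272 − 4 = 268 ppt = 0.268 ppb; ΔF = 0.26 × 0.268 = 0.0697 W/m².
Total ΔF = 6.3332 + 0.1116 + 0.0332 + 0.0697 = 6.5477 W/m².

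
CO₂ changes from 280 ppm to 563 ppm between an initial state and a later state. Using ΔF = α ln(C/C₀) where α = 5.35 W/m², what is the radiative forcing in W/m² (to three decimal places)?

ΔF = 3.737 W/m²

CO₂ absorption bands are partially saturated, so forcing scales with the logarithm of the concentration ratio.
CO₂: 5.35 × ln(563/280) = 5.35 × ln(2.01071) = 5.35 × 0.69849 = 3.7369 W/m².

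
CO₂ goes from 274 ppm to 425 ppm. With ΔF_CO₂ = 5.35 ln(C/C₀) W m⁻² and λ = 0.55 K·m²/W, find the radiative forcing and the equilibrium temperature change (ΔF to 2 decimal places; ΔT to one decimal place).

ΔF = 2.35 W/m²; ΔT = 1.3 K

CO₂: 5.35 × ln(425/274) = 5.35 × ln(1.55109) = 5.35 × 0.43896 = 2.3484 W/m².
ΔT = λ ΔF = 0.55 × 2.35 = 1.2925 K.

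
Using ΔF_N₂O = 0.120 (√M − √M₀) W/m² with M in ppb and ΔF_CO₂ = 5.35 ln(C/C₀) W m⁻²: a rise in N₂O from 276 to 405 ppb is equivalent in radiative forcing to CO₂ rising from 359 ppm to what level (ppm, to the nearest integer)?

C ≈ 388 ppm

N₂O forcing: 0.120 × (√405 − √276) = 0.120 × (20.1246 − 16.6132) = 0.120 × 3.5114 = 0.42137 W/m².
Set 5.35 ln(C/359) = 0.42137: ln(C/359) = 0.42137/5.35 = 0.07876, so C = 359 × e^0.07876 = 359 × 1.08194 = 388.42 ppm.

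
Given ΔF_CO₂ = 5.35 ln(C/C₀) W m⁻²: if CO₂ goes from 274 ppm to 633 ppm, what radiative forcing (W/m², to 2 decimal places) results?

ΔF = 4.48 W/m²

CO₂: 5.35 × ln(633/274) = 5.35 × ln(2.31022) = 5.35 × 0.83734 = 4.4798 W/m².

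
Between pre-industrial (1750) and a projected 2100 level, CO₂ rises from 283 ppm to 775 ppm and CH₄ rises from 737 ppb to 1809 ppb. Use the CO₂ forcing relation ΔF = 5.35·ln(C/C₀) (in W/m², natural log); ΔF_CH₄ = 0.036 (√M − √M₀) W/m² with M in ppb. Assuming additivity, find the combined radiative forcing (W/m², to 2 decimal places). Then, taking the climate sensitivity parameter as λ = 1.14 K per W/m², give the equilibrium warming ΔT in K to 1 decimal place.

ΔF = 5.94 W/m²; ΔT = 6.8 K

CO₂: 5.35 × ln(775/283) = 5.35 × ln(2.73852) = 5.35 × 1.00742 = 5.3897 W/m².
CH₄: 0.036 × (√1809 − √737) = 0.036 × (42.5323 − 27.1477) = 0.036 × 15.3846 = 0.5538 W/m².
Total ΔF = 5.3897 + 0.5538 = 5.9435 W/m².
ΔT = λ ΔF = 1.14 × 5.94 = 6.7716 K.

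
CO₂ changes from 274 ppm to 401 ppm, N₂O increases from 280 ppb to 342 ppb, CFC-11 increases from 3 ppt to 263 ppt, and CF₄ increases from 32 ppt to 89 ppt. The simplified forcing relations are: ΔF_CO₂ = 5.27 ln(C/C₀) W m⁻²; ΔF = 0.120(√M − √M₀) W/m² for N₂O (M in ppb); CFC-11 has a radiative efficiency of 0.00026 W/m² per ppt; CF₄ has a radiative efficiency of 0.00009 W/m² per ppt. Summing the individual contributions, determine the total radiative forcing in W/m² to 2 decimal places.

CO₂: 5.27 × ln(401/274) = 5.27 × ln(1.46350) = 5.27 × 0.38083 = 2.0070 W/m².
N₂O: 0.120 × (√342 − √280) = 0.120 × (18.4932 − 16.7332) = 0.120 × 1.7600 = 0.2112 W/m².
CFC-11: ΔF = 0.00026 × (263 − 3) = 0.00026 × 260 = 0.0676 W/m².
CF₄: ΔF = 0.00009 × (89 − 32) = 0.00009 × 57 = 0.0051 W/m².
Total ΔF = 2.0070 + 0.2112 + 0.0676 + 0.0051 = 2.2909 W/m².

ΔF = 2.29 W/m²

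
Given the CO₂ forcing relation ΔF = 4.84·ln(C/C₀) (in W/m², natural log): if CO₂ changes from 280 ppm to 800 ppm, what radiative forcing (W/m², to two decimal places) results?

ΔF = 5.08 W/m²

CO₂: 4.84 × ln(800/280) = 4.84 × ln(2.85714) = 4.84 × 1.04982 = 5.0811 W/m².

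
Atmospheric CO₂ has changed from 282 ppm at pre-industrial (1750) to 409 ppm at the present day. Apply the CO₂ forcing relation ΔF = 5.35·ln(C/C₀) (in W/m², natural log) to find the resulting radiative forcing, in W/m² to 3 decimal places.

CO₂ absorption bands are partially saturated, so forcing scales with the logarithm of the concentration ratio.
CO₂: 5.35 × ln(409/282) = 5.35 × ln(1.45035) = 5.35 × 0.37180 = 1.9891 W/m².

ΔF = 1.989 W/m²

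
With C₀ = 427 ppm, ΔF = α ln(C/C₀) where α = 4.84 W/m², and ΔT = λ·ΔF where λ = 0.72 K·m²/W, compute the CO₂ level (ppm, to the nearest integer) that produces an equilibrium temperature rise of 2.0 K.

Required forcing: ΔF = ΔT/λ = 2.0/0.72 = 2.7778 W/m².
Then ln(C/427) = ΔF/4.84 = 2.7778/4.84 = 0.57393.
So C = 427 × e^0.57393 = 427 × 1.77523 = 758.02 ppm.

C ≈ 758 ppm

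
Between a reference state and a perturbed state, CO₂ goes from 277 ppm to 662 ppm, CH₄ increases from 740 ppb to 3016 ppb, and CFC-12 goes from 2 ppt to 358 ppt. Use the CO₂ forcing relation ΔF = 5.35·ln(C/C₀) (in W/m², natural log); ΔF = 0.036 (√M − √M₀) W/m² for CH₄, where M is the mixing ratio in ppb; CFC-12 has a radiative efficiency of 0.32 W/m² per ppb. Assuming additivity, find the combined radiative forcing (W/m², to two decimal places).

ΔF = 5.77 W/m²

CO₂: 5.35 × ln(662/277) = 5.35 × ln(2.38989) = 5.35 × 0.87125 = 4.6612 W/m².
CH₄: 0.036 × (√3016 − √740) = 0.036 × (54.9181 − 27.2029) = 0.036 × 27.7152 = 0.9977 W/m².
CFC-12: Δ = 358 − 2 = 356 ppt = 0.356 ppb; ΔF = 0.32 × 0.356 = 0.1139 W/m².
Total ΔF = 4.6612 + 0.9977 + 0.1139 = 5.7728 W/m².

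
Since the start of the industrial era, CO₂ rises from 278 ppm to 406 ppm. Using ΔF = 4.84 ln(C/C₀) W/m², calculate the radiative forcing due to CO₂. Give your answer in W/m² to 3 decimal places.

CO₂: 4.84 × ln(406/278) = 4.84 × ln(1.46043) = 4.84 × 0.37873 = 1.8331 W/m².

ΔF = 1.833 W/m²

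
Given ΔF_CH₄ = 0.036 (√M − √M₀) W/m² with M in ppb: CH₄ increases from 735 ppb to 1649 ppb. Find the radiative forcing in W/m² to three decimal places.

CH₄: 0.036 × (√1649 − √735) = 0.036 × (40.6079 − 27.1109) = 0.036 × 13.4970 = 0.4859 W/m².

ΔF = 0.486 W/m²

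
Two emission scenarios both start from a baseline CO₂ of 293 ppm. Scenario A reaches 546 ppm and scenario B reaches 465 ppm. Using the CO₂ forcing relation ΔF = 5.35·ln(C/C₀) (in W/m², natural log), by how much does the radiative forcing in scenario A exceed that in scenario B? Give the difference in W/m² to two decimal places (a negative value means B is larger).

ΔF_A = 5.35 ln(546/293) = 5.35 × 0.62245 = 3.3301 W/m².
ΔF_B = 5.35 ln(465/293) = 5.35 × 0.46186 = 2.4710 W/m².
Difference: 3.3301 − 2.4710 = 0.8591 W/m².

ΔF_A − ΔF_B = 0.86 W/m²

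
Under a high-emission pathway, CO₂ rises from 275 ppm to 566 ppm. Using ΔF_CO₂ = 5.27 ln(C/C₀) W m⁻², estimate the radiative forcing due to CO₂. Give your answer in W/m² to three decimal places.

CO₂: 5.27 × ln(566/275) = 5.27 × ln(2.05818) = 5.27 × 0.72182 = 3.8040 W/m².

ΔF = 3.804 W/m²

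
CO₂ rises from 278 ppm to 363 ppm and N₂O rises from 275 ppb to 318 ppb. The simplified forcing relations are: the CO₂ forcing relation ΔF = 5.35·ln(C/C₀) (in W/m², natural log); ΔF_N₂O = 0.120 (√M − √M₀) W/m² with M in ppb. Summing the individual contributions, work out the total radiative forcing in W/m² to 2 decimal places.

CO₂: 5.35 × ln(363/278) = 5.35 × ln(1.30576) = 5.35 × 0.26679 = 1.4273 W/m².
N₂O: 0.120 × (√318 − √275) = 0.120 × (17.8326 − 16.5831) = 0.120 × 1.2495 = 0.1499 W/m².
Total ΔF = 1.4273 + 0.1499 = 1.5772 W/m².

ΔF = 1.58 W/m²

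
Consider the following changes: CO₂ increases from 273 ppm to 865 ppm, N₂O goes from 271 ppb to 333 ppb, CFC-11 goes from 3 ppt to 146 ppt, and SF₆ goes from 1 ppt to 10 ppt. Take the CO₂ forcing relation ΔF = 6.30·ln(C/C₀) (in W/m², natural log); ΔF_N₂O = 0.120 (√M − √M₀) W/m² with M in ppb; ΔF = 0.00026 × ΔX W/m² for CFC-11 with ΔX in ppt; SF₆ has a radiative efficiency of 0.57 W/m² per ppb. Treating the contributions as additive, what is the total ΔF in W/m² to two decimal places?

ΔF = 7.52 W/m²

CO₂: 6.30 × ln(865/273) = 6.30 × ln(3.16850) = 6.30 × 1.15326 = 7.2655 W/m².
N₂O: 0.120 × (√333 − √271) = 0.120 × (18.2483 − 16.4621) = 0.120 × 1.7862 = 0.2143 W/m².
CFC-11: ΔF = 0.00026 × (146 − 3) = 0.00026 × 143 = 0.0372 W/m².
SF₆: Δ = 10 − 1 = 9 ppt = 0.009 ppb; ΔF = 0.57 × 0.009 = 0.0051 W/m².
Total ΔF = 7.2655 + 0.2143 + 0.0372 + 0.0051 = 7.5221 W/m².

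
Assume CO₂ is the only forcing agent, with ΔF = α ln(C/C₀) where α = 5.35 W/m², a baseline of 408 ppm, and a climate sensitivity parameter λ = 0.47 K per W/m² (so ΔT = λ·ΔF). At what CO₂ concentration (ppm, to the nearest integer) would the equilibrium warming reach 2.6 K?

Required forcing: ΔF = ΔT/λ = 2.6/0.47 = 5.5319 W/m².
Then ln(C/408) = ΔF/5.35 = 5.5319/5.35 = 1.03400.
So C = 408 × e^1.03400 = 408 × 2.81229 = 1147.41 ppm.

C ≈ 1147 ppm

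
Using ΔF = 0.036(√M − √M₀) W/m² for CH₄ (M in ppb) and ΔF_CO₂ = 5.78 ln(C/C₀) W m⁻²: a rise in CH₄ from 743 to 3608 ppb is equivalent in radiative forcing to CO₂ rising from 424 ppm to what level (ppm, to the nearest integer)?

CH₄ forcing: 0.036 × (√3608 − √743) = 0.036 × (60.0666 − 27.2580) = 0.036 × 32.8086 = 1.18111 W/m².
Set 5.78 ln(C/424) = 1.18111: ln(C/424) = 1.18111/5.78 = 0.20434, so C = 424 × e^0.20434 = 424 × 1.22672 = 520.13 ppm.

C ≈ 520 ppm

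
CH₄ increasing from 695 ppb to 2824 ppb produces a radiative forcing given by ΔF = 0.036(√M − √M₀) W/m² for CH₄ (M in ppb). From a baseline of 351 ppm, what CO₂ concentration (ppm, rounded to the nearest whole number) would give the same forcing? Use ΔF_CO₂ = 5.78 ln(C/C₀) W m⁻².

C ≈ 415 ppm

CH₄ forcing: 0.036 × (√2824 − √695) = 0.036 × (53.1413 − 26.3629) = 0.036 × 26.7784 = 0.96402 W/m².
Set 5.78 ln(C/351) = 0.96402: ln(C/351) = 0.96402/5.78 = 0.16679, so C = 351 × e^0.16679 = 351 × 1.18151 = 414.71 ppm.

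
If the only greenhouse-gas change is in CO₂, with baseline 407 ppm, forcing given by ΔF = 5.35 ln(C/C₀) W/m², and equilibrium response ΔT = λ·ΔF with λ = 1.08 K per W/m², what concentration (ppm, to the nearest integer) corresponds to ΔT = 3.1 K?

Required forcing: ΔF = ΔT/λ = 3.1/1.08 = 2.8704 W/m².
Then ln(C/407) = ΔF/5.35 = 2.8704/5.35 = 0.53652.
So C = 407 × e^0.53652 = 407 × 1.71005 = 695.99 ppm.

C ≈ 696 ppm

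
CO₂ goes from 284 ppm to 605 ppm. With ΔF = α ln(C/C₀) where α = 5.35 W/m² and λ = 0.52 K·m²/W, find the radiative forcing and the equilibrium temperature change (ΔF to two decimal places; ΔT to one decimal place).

ΔF = 4.05 W/m²; ΔT = 2.1 K

CO₂: 5.35 × ln(605/284) = 5.35 × ln(2.13028) = 5.35 × 0.75625 = 4.0459 W/m².
ΔT = λ ΔF = 0.52 × 4.05 = 2.1060 K.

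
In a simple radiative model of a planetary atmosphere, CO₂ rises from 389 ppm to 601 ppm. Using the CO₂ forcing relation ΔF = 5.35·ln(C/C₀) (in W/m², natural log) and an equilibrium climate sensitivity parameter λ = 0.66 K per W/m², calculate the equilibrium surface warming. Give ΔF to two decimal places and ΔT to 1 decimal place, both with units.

ΔF = 2.33 W/m²; ΔT = 1.5 K

CO₂: 5.35 × ln(601/389) = 5.35 × ln(1.54499) = 5.35 × 0.43502 = 2.3274 W/m².
ΔT = λ ΔF = 0.66 × 2.33 = 1.5378 K.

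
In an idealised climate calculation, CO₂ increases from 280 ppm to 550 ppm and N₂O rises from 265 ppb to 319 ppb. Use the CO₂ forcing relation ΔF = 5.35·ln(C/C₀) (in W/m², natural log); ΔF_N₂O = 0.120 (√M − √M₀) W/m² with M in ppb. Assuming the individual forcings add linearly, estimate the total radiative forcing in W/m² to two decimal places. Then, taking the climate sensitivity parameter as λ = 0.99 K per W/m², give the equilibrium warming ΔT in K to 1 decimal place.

CO₂: 5.35 × ln(550/280) = 5.35 × ln(1.96429) = 5.35 × 0.67513 = 3.6119 W/m².
N₂O: 0.120 × (√319 − √265) = 0.120 × (17.8606 − 16.2788) = 0.120 × 1.5818 = 0.1898 W/m².
Total ΔF = 3.6119 + 0.1898 = 3.8017 W/m².
ΔT = λ ΔF = 0.99 × 3.80 = 3.7620 K.

ΔF = 3.80 W/m²; ΔT = 3.8 K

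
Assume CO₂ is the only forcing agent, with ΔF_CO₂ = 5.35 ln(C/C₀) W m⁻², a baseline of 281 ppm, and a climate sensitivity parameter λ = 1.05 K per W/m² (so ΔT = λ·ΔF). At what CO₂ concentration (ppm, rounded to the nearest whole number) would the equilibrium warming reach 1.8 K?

C ≈ 387 ppm

Required forcing: ΔF = ΔT/λ = 1.8/1.05 = 1.7143 W/m².
Then ln(C/281) = ΔF/5.35 = 1.7143/5.35 = 0.32043.
So C = 281 × e^0.32043 = 281 × 1.37772 = 387.14 ppm.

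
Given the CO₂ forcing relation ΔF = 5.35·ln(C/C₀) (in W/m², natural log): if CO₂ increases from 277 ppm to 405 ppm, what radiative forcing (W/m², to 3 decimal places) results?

CO₂: 5.35 × ln(405/277) = 5.35 × ln(1.46209) = 5.35 × 0.37987 = 2.0323 W/m².

ΔF = 2.032 W/m²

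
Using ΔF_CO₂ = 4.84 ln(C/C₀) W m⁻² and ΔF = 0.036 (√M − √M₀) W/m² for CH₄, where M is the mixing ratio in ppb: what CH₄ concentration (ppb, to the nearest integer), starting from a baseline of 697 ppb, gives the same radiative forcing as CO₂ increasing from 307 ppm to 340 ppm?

CO₂ forcing: 4.84 × ln(340/307) = 4.84 × 0.102098 = 0.49415 W/m².
Set 0.036(√M − √697) = 0.49415: √M = 0.49415/0.036 + √697 = 13.7264 + 26.4008 = 40.1272.
M = (40.1272)² = 1610.19 ppb.

M ≈ 1610 ppb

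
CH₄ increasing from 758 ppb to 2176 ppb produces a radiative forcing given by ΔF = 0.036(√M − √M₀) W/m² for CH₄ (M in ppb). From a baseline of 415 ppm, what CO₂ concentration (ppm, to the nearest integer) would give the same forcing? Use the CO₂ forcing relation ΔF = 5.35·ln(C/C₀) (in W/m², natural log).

C ≈ 472 ppm

CH₄ forcing: 0.036 × (√2176 − √758) = 0.036 × (46.6476 − 27.5318) = 0.036 × 19.1158 = 0.68817 W/m².
Set 5.35 ln(C/415) = 0.68817: ln(C/415) = 0.68817/5.35 = 0.12863, so C = 415 × e^0.12863 = 415 × 1.13727 = 471.97 ppm.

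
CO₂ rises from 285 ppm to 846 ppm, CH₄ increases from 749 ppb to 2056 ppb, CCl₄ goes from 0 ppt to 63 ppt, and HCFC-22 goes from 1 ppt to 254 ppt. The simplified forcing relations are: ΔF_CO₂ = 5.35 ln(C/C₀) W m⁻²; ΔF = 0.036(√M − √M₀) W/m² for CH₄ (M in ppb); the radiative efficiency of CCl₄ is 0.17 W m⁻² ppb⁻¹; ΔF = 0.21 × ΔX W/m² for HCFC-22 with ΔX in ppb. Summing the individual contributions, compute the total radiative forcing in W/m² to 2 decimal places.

CO₂: 5.35 × ln(846/285) = 5.35 × ln(2.96842) = 5.35 × 1.08803 = 5.8210 W/m².
CH₄: 0.036 × (√2056 − √749) = 0.036 × (45.3431 − 27.3679) = 0.036 × 17.9752 = 0.6471 W/m².
CCl₄: Δ = 63 − 0 = 63 ppt = 0.063 ppb; ΔF = 0.17 × 0.063 = 0.0107 W/m².
HCFC-22: Δ = 254 − 1 = 253 ppt = 0.253 ppb; ΔF = 0.21 × 0.253 = 0.0531 W/m².
Total ΔF = 5.8210 + 0.6471 + 0.0107 + 0.0531 = 6.5319 W/m².

ΔF = 6.53 W/m²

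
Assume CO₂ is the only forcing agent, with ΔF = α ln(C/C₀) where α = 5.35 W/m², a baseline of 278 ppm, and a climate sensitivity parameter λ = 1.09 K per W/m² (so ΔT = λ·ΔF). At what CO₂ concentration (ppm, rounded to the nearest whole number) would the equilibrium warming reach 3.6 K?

C ≈ 515 ppm

Required forcing: ΔF = ΔT/λ = 3.6/1.09 = 3.3028 W/m².
Then ln(C/278) = ΔF/5.35 = 3.3028/5.35 = 0.61735.
So C = 278 × e^0.61735 = 278 × 1.85401 = 515.41 ppm.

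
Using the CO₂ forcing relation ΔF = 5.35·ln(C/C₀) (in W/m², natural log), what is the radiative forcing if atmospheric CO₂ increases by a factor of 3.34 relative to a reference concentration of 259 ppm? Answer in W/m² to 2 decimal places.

ΔF = 6.45 W/m²

Because the forcing depends only on the ratio C/C₀, the initial concentration does not enter.
ΔF = 5.35 × ln(3.34) = 5.35 × 1.20597 = 6.4519 W/m².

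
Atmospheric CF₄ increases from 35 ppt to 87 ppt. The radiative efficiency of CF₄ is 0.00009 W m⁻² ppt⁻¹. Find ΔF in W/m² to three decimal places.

ΔF = 0.005 W/m²

CF₄: ΔF = 0.00009 × (87 − 35) = 0.00009 × 52 = 0.0047 W/m².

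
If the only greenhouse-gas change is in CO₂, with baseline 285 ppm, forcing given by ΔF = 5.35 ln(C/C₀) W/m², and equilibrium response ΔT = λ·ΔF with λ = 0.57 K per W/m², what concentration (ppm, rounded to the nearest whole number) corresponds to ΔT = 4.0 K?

Required forcing: ΔF = ΔT/λ = 4.0/0.57 = 7.0175 W/m².
Then ln(C/285) = ΔF/5.35 = 7.0175/5.35 = 1.31168.
So C = 285 × e^1.31168 = 285 × 3.71241 = 1058.04 ppm.

C ≈ 1058 ppm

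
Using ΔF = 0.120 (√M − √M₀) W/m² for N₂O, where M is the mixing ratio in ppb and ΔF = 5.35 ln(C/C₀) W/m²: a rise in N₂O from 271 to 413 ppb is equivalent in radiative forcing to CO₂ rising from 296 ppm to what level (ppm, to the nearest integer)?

N₂O forcing: 0.120 × (√413 − √271) = 0.120 × (20.3224 − 16.4621) = 0.120 × 3.8603 = 0.46324 W/m².
Set 5.35 ln(C/296) = 0.46324: ln(C/296) = 0.46324/5.35 = 0.08659, so C = 296 × e^0.08659 = 296 × 1.09045 = 322.77 ppm.

C ≈ 323 ppm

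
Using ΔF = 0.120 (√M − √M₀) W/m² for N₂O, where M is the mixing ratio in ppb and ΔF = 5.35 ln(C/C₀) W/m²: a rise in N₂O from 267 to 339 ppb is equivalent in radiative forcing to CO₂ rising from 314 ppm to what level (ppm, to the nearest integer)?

C ≈ 329 ppm

N₂O forcing: 0.120 × (√339 − √267) = 0.120 × (18.4120 − 16.3401) = 0.120 × 2.0719 = 0.24863 W/m².
Set 5.35 ln(C/314) = 0.24863: ln(C/314) = 0.24863/5.35 = 0.04647, so C = 314 × e^0.04647 = 314 × 1.04757 = 328.94 ppm.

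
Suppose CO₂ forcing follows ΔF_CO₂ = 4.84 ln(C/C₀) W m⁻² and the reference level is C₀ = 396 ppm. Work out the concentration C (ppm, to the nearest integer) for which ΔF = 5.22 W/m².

Set 4.84 ln(C/396) = 5.22, so ln(C/396) = 5.22/4.84 = 1.07851.
Then C/396 = e^1.07851 = 2.94030, giving C = 396 × 2.94030 = 1164.36 ppm.

C ≈ 1164 ppm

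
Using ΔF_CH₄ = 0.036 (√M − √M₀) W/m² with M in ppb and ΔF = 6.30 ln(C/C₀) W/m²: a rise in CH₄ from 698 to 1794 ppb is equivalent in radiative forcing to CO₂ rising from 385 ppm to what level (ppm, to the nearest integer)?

C ≈ 422 ppm

CH₄ forcing: 0.036 × (√1794 − √698) = 0.036 × (42.3556 − 26.4197) = 0.036 × 15.9359 = 0.57369 W/m².
Set 6.30 ln(C/385) = 0.57369: ln(C/385) = 0.57369/6.30 = 0.09106, so C = 385 × e^0.09106 = 385 × 1.09533 = 421.70 ppm.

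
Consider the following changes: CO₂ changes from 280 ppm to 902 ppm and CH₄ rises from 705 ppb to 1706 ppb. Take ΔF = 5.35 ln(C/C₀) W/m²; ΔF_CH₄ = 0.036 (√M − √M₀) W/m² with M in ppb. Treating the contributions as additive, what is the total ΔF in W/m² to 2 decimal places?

CO₂: 5.35 × ln(902/280) = 5.35 × ln(3.22143) = 5.35 × 1.16983 = 6.2586 W/m².
CH₄: 0.036 × (√1706 − √705) = 0.036 × (41.3038 − 26.5518) = 0.036 × 14.7520 = 0.5311 W/m².
Total ΔF = 6.2586 + 0.5311 = 6.7897 W/m².

ΔF = 6.79 W/m²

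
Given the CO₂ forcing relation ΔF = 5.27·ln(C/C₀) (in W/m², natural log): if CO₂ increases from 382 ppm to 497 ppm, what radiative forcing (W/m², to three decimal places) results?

CO₂ absorption bands are partially saturated, so forcing scales with the logarithm of the concentration ratio.
CO₂: 5.27 × ln(497/382) = 5.27 × ln(1.30105) = 5.27 × 0.26317 = 1.3869 W/m².

ΔF = 1.387 W/m²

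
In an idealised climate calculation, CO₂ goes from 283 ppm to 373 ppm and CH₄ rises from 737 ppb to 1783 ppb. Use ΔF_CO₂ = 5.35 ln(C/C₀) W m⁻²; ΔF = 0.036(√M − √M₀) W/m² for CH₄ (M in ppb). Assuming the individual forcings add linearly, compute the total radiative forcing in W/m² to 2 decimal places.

ΔF = 2.02 W/m²

CO₂: 5.35 × ln(373/283) = 5.35 × ln(1.31802) = 5.35 × 0.27613 = 1.4773 W/m².
CH₄: 0.036 × (√1783 − √737) = 0.036 × (42.2256 − 27.1477) = 0.036 × 15.0779 = 0.5428 W/m².
Total ΔF = 1.4773 + 0.5428 = 2.0201 W/m².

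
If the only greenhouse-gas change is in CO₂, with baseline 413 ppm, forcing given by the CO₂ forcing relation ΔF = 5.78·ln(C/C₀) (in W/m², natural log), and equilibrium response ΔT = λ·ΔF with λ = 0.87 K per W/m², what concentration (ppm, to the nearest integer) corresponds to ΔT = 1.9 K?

C ≈ 603 ppm

Required forcing: ΔF = ΔT/λ = 1.9/0.87 = 2.1839 W/m².
Then ln(C/413) = ΔF/5.78 = 2.1839/5.78 = 0.37784.
So C = 413 × e^0.37784 = 413 × 1.45913 = 602.62 ppm.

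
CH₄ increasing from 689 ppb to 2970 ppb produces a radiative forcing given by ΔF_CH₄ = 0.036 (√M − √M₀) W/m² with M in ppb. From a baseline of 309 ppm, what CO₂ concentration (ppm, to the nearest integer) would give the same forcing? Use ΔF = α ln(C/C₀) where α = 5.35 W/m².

C ≈ 374 ppm

CH₄ forcing: 0.036 × (√2970 − √689) = 0.036 × (54.4977 − 26.2488) = 0.036 × 28.2489 = 1.01696 W/m².
Set 5.35 ln(C/309) = 1.01696: ln(C/309) = 1.01696/5.35 = 0.19009, so C = 309 × e^0.19009 = 309 × 1.20936 = 373.69 ppm.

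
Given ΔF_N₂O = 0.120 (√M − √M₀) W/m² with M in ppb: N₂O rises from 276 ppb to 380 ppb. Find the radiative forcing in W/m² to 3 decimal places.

N₂O: 0.120 × (√380 − √276) = 0.120 × (19.4936 − 16.6132) = 0.120 × 2.8804 = 0.3456 W/m².

ΔF = 0.346 W/m²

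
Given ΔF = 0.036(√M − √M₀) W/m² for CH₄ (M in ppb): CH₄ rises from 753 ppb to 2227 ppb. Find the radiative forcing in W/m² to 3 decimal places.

ΔF = 0.711 W/m²

CH₄: 0.036 × (√2227 − √753) = 0.036 × (47.1911 − 27.4408) = 0.036 × 19.7503 = 0.7110 W/m².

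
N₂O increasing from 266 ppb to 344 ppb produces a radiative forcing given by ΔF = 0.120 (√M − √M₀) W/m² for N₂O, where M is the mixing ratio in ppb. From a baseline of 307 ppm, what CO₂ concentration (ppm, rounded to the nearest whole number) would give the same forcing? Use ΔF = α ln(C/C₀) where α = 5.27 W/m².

C ≈ 323 ppm

N₂O forcing: 0.120 × (√344 − √266) = 0.120 × (18.5472 − 16.3095) = 0.120 × 2.2377 = 0.26852 W/m².
Set 5.27 ln(C/307) = 0.26852: ln(C/307) = 0.26852/5.27 = 0.05095, so C = 307 × e^0.05095 = 307 × 1.05227 = 323.05 ppm.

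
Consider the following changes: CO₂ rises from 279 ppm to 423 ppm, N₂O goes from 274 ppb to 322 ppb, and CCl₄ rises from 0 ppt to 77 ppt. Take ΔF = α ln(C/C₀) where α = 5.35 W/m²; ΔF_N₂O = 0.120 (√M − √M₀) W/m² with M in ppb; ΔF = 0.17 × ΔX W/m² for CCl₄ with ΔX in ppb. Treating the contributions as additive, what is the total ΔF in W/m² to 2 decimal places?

CO₂: 5.35 × ln(423/279) = 5.35 × ln(1.51613) = 5.35 × 0.41616 = 2.2265 W/m².
N₂O: 0.120 × (√322 − √274) = 0.120 × (17.9444 − 16.5529) = 0.120 × 1.3915 = 0.1670 W/m².
CCl₄: Δ = 77 − 0 = 77 ppt = 0.077 ppb; ΔF = 0.17 × 0.077 = 0.0131 W/m².
Total ΔF = 2.2265 + 0.1670 + 0.0131 = 2.4066 W/m².

ΔF = 2.41 W/m²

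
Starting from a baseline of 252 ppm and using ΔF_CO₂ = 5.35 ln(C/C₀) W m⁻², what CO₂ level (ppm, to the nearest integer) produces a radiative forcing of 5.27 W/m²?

Set 5.35 ln(C/252) = 5.27, so ln(C/252) = 5.27/5.35 = 0.98505.
Then C/252 = e^0.98505 = 2.67795, giving C = 252 × 2.67795 = 674.84 ppm.

C ≈ 675 ppm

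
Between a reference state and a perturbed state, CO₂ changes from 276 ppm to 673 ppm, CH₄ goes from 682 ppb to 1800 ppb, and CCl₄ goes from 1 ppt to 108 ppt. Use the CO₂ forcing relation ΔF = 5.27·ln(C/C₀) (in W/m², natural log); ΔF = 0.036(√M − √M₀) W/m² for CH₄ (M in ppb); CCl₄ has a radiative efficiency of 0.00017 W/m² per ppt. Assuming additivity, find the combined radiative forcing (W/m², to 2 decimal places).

CO₂: 5.27 × ln(673/276) = 5.27 × ln(2.43841) = 5.27 × 0.89135 = 4.6974 W/m².
CH₄: 0.036 × (√1800 − √682) = 0.036 × (42.4264 − 26.1151) = 0.036 × 16.3113 = 0.5872 W/m².
CCl₄: ΔF = 0.00017 × (108 − 1) = 0.00017 × 107 = 0.0182 W/m².
Total ΔF = 4.6974 + 0.5872 + 0.0182 = 5.3028 W/m².

ΔF = 5.30 W/m²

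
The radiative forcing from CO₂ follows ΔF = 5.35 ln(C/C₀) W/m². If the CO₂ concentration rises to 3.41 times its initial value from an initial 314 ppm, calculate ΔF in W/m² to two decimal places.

ΔF = 5.35 × ln(3.41) = 5.35 × 1.22671 = 6.5629 W/m².

ΔF = 6.56 W/m²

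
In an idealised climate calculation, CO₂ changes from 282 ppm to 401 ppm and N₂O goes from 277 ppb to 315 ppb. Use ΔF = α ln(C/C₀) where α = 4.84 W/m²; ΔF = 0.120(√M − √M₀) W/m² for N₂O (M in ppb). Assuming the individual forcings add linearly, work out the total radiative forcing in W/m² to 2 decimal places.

ΔF = 1.84 W/m²

CO₂: 4.84 × ln(401/282) = 4.84 × ln(1.42199) = 4.84 × 0.35206 = 1.7040 W/m².
N₂O: 0.120 × (√315 − √277) = 0.120 × (17.7482 − 16.6433) = 0.120 × 1.1049 = 0.1326 W/m².
Total ΔF = 1.7040 + 0.1326 = 1.8366 W/m².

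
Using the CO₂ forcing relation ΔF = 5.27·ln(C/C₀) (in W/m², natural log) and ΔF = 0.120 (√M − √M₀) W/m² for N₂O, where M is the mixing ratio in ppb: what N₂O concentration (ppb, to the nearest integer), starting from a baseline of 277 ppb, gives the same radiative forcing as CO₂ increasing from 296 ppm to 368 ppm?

CO₂ forcing: 5.27 × ln(368/296) = 5.27 × 0.217723 = 1.14740 W/m².
Set 0.120(√M − √277) = 1.14740: √M = 1.14740/0.120 + √277 = 9.5617 + 16.6433 = 26.2050.
M = (26.2050)² = 686.70 ppb.

M ≈ 687 ppb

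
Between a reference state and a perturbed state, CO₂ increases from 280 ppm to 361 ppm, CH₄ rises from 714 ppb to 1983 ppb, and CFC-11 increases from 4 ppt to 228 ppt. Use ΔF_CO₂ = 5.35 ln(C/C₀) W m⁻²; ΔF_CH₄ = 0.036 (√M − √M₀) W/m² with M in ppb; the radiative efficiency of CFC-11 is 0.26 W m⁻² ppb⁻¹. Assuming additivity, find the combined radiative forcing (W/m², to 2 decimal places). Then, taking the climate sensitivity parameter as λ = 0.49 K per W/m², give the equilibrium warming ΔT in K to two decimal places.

ΔF = 2.06 W/m²; ΔT = 1.01 K

CO₂: 5.35 × ln(361/280) = 5.35 × ln(1.28929) = 5.35 × 0.25409 = 1.3594 W/m².
CH₄: 0.036 × (√1983 − √714) = 0.036 × (44.5309 − 26.7208) = 0.036 × 17.8101 = 0.6412 W/m².
CFC-11: Δ = 228 − 4 = 224 ppt = 0.224 ppb; ΔF = 0.26 × 0.224 = 0.0582 W/m².
Total ΔF = 1.3594 + 0.6412 + 0.0582 = 2.0588 W/m².
ΔT = λ ΔF = 0.49 × 2.06 = 1.0094 K.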